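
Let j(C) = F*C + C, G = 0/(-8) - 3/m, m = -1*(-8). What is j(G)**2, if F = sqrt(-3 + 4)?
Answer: 9/16 ≈ 0.56250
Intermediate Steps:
m = 8
G = -3/8 (G = 0/(-8) - 3/8 = 0*(-1/8) - 3*1/8 = 0 - 3/8 = -3/8 ≈ -0.37500)
F = 1 (F = sqrt(1) = 1)
j(C) = 2*C (j(C) = 1*C + C = C + C = 2*C)
j(G)**2 = (2*(-3/8))**2 = (-3/4)**2 = 9/16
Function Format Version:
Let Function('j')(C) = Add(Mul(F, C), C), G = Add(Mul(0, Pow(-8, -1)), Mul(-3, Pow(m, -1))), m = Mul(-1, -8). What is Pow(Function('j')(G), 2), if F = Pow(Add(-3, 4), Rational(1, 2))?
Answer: Rational(9, 16) ≈ 0.56250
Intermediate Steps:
m = 8
G = Rational(-3, 8) (G = Add(Mul(0, Pow(-8, -1)), Mul(-3, Pow(8, -1))) = Add(Mul(0, Rational(-1, 8)), Mul(-3, Rational(1, 8))) = Add(0, Rational(-3, 8)) = Rational(-3, 8) ≈ -0.37500)
F = 1 (F = Pow(1, Rational(1, 2)) = 1)
Function('j')(C) = Mul(2, C) (Function('j')(C) = Add(Mul(1, C), C) = Add(C, C) = Mul(2, C))
Pow(Function('j')(G), 2) = Pow(Mul(2, Rational(-3, 8)), 2) = Pow(Rational(-3, 4), 2) = Rational(9, 16)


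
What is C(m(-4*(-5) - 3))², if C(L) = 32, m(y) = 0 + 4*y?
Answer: 1024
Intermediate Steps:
m(y) = 4*y
C(m(-4*(-5) - 3))² = 32² = 1024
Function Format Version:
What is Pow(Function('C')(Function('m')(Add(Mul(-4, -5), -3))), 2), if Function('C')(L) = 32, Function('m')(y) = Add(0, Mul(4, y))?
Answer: 1024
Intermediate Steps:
Function('m')(y) = Mul(4, y)
Pow(Function('C')(Function('m')(Add(Mul(-4, -5), -3))), 2) = Pow(32, 2) = 1024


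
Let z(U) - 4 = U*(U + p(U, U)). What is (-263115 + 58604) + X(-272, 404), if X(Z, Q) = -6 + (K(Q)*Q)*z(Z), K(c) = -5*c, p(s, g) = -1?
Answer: -60602305317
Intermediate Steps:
z(U) = 4 + U*(-1 + U) (z(U) = 4 + U*(U - 1) = 4 + U*(-1 + U))
X(Z, Q) = -6 - 5*Q²*(4 + Z² - Z) (X(Z, Q) = -6 + ((-5*Q)*Q)*(4 + Z² - Z) = -6 + (-5*Q²)*(4 + Z² - Z) = -6 - 5*Q²*(4 + Z² - Z))
(-263115 + 58604) + X(-272, 404) = (-263115 + 58604) + (-6 + 5*404²*(-4 - 272 - 1*(-272)²)) = -204511 + (-6 + 5*163216*(-4 - 272 - 1*73984)) = -204511 + (-6 + 5*163216*(-4 - 272 - 73984)) = -204511 + (-6 + 5*163216*(-74260)) = -204511 + (-6 - 60602100800) = -204511 - 60602100806 = -60602305317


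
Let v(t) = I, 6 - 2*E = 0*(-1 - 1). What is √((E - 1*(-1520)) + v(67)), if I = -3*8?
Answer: √1499 ≈ 38.717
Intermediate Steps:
E = 3 (E = 3 - 0*(-1 - 1) = 3 - 0*(-2) = 3 - ½*0 = 3 + 0 = 3)
I = -24
v(t) = -24
√((E - 1*(-1520)) + v(67)) = √((3 - 1*(-1520)) - 24) = √((3 + 1520) - 24) = √(1523 - 24) = √1499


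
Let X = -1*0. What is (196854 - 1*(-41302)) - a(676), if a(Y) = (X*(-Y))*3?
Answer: 238156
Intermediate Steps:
X = 0
a(Y) = 0 (a(Y) = (0*(-Y))*3 = 0*3 = 0)
(196854 - 1*(-41302)) - a(676) = (196854 - 1*(-41302)) - 1*0 = (196854 + 41302) + 0 = 238156 + 0 = 238156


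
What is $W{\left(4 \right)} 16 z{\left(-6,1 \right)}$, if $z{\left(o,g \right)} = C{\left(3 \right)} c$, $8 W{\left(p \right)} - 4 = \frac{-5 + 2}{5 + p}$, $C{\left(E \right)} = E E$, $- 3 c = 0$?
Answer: $0$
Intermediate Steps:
$c = 0$ ($c = \left(- \frac{1}{3}\right) 0 = 0$)
$C{\left(E \right)} = E^{2}$
$W{\left(p \right)} = \frac{1}{2} - \frac{3}{8 \left(5 + p\right)}$ ($W{\left(p \right)} = \frac{1}{2} + \frac{\left(-5 + 2\right) \frac{1}{5 + p}}{8} = \frac{1}{2} + \frac{\left(-3\right) \frac{1}{5 + p}}{8} = \frac{1}{2} - \frac{3}{8 \left(5 + p\right)}$)
$z{\left(o,g \right)} = 0$ ($z{\left(o,g \right)} = 3^{2} \cdot 0 = 9 \cdot 0 = 0$)
$W{\left(4 \right)} 16 z{\left(-6,1 \right)} = \frac{17 + 4 \cdot 4}{8 \left(5 + 4\right)} 16 \cdot 0 = \frac{17 + 16}{8 \cdot 9} \cdot 16 \cdot 0 = \frac{1}{8} \cdot \frac{1}{9} \cdot 33 \cdot 16 \cdot 0 = \frac{11}{24} \cdot 16 \cdot 0 = \frac{22}{3} \cdot 0 = 0$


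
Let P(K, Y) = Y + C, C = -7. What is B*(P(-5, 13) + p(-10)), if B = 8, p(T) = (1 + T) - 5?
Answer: -64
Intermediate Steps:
p(T) = -4 + T
P(K, Y) = -7 + Y (P(K, Y) = Y - 7 = -7 + Y)
B*(P(-5, 13) + p(-10)) = 8*((-7 + 13) + (-4 - 10)) = 8*(6 - 14) = 8*(-8) = -64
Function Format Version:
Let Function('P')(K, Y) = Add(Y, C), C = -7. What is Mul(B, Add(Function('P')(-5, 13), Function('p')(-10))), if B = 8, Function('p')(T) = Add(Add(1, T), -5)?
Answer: -64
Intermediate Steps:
Function('p')(T) = Add(-4, T)
Function('P')(K, Y) = Add(-7, Y) (Function('P')(K, Y) = Add(Y, -7) = Add(-7, Y))
Mul(B, Add(Function('P')(-5, 13), Function('p')(-10))) = Mul(8, Add(Add(-7, 13), Add(-4, -10))) = Mul(8, Add(6, -14)) = Mul(8, -8) = -64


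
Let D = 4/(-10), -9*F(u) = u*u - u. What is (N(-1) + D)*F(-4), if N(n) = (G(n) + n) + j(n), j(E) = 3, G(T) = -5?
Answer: 68/9 ≈ 7.5556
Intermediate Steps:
F(u) = -u²/9 + u/9 (F(u) = -(u*u - u)/9 = -(u² - u)/9 = -u²/9 + u/9)
D = -⅖ (D = 4*(-⅒) = -⅖ ≈ -0.40000)
N(n) = -2 + n (N(n) = (-5 + n) + 3 = -2 + n)
(N(-1) + D)*F(-4) = ((-2 - 1) - ⅖)*((⅑)*(-4)*(1 - 1*(-4))) = (-3 - ⅖)*((⅑)*(-4)*(1 + 4)) = -17*(-4)*5/45 = -17/5*(-20/9) = 68/9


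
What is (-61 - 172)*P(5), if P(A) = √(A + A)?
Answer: -233*√10 ≈ -736.81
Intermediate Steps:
P(A) = √2*√A (P(A) = √(2*A) = √2*√A)
(-61 - 172)*P(5) = (-61 - 172)*(√2*√5) = -233*√10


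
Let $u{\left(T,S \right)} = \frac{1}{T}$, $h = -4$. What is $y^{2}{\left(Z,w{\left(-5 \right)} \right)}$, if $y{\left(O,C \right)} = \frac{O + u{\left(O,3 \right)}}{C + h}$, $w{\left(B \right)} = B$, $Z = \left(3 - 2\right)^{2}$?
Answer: $\frac{4}{81} \approx 0.049383$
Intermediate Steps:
$Z = 1$ ($Z = 1^{2} = 1$)
$y{\left(O,C \right)} = \frac{O + \frac{1}{O}}{-4 + C}$ ($y{\left(O,C \right)} = \frac{O + \frac{1}{O}}{C - 4} = \frac{O + \frac{1}{O}}{-4 + C}$)
$y^{2}{\left(Z,w{\left(-5 \right)} \right)} = \left(\frac{1 + 1^{2}}{1 \left(-4 - 5\right)}\right)^{2} = \left(1 \frac{1}{-9} \left(1 + 1\right)\right)^{2} = \left(1 \left(- \frac{1}{9}\right) 2\right)^{2} = \left(- \frac{2}{9}\right)^{2} = \frac{4}{81}$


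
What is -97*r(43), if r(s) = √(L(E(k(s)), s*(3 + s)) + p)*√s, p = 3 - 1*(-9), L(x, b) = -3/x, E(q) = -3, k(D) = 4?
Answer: -97*√559 ≈ -2293.4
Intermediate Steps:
p = 12 (p = 3 + 9 = 12)
r(s) = √13*√s (r(s) = √(-3/(-3) + 12)*√s = √(-3*(-⅓) + 12)*√s = √(1 + 12)*√s = √13*√s)
-97*r(43) = -97*√13*√43 = -97*√559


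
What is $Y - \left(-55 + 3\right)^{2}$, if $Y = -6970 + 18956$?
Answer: $9282$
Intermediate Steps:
$Y = 11986$
$Y - \left(-55 + 3\right)^{2} = 11986 - \left(-55 + 3\right)^{2} = 11986 - \left(-52\right)^{2} = 11986 - 2704 = 9282$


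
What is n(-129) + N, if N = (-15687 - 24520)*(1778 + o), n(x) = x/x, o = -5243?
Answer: 139317256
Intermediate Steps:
n(x) = 1
N = 139317255 (N = (-15687 - 24520)*(1778 - 5243) = -40207*(-3465) = 139317255)
n(-129) + N = 1 + 139317255 = 139317256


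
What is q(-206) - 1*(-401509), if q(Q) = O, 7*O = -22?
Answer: 2810541/7 ≈ 4.0151e+5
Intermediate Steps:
O = -22/7 (O = (⅐)*(-22) = -22/7 ≈ -3.1429)
q(Q) = -22/7
q(-206) - 1*(-401509) = -22/7 - 1*(-401509) = -22/7 + 401509 = 2810541/7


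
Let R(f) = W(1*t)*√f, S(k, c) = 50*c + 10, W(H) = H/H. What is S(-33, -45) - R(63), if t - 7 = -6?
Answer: -2240 - 3*√7 ≈ -2247.9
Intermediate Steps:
t = 1 (t = 7 - 6 = 1)
W(H) = 1
S(k, c) = 10 + 50*c
R(f) = √f (R(f) = 1*√f = √f)
S(-33, -45) - R(63) = (10 + 50*(-45)) - √63 = (10 - 2250) - 3*√7 = -2240 - 3*√7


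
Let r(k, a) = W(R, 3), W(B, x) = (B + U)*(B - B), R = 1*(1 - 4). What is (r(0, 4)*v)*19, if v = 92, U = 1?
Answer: 0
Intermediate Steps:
R = -3 (R = 1*(-3) = -3)
W(B, x) = 0 (W(B, x) = (B + 1)*(B - B) = (1 + B)*0 = 0)
r(k, a) = 0
(r(0, 4)*v)*19 = (0*92)*19 = 0*19 = 0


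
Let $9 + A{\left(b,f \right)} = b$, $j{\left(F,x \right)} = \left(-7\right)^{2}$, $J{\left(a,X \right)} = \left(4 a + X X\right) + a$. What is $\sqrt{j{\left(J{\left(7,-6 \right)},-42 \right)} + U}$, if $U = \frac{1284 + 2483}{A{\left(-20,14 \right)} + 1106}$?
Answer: $\frac{2 \sqrt{15223395}}{1077} \approx 7.2455$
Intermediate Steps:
$J{\left(a,X \right)} = X^{2} + 5 a$ ($J{\left(a,X \right)} = \left(4 a + X^{2}\right) + a = \left(X^{2} + 4 a\right) + a = X^{2} + 5 a$)
$j{\left(F,x \right)} = 49$
$A{\left(b,f \right)} = -9 + b$
$U = \frac{3767}{1077}$ ($U = \frac{1284 + 2483}{\left(-9 - 20\right) + 1106} = \frac{3767}{-29 + 1106} = \frac{3767}{1077} \approx 3.4977$)
$\sqrt{j{\left(J{\left(7,-6 \right)},-42 \right)} + U} = \sqrt{49 + \frac{3767}{1077}} = \sqrt{\frac{56540}{1077}} = \frac{2 \sqrt{15223395}}{1077}$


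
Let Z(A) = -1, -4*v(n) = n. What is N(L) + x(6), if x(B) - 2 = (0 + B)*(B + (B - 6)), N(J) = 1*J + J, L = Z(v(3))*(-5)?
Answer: 48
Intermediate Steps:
v(n) = -n/4
L = 5 (L = -1*(-5) = 5)
N(J) = 2*J (N(J) = J + J = 2*J)
x(B) = 2 + B*(-6 + 2*B) (x(B) = 2 + (0 + B)*(B + (B - 6)) = 2 + B*(B + (-6 + B)) = 2 + B*(-6 + 2*B))
N(L) + x(6) = 2*5 + (2 - 6*6 + 2*6²) = 10 + (2 - 36 + 2*36) = 10 + (2 - 36 + 72) = 10 + 38 = 48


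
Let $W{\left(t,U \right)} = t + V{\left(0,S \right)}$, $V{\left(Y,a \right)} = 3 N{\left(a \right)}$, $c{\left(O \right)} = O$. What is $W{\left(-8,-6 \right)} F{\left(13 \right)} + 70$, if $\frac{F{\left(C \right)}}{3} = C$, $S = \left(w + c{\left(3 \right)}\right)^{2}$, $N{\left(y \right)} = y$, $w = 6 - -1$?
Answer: $11458$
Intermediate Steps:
$w = 7$ ($w = 6 + 1 = 7$)
$S = 100$ ($S = \left(7 + 3\right)^{2} = 10^{2} = 100$)
$V{\left(Y,a \right)} = 3 a$
$W{\left(t,U \right)} = 300 + t$ ($W{\left(t,U \right)} = t + 3 \cdot 100 = t + 300 = 300 + t$)
$F{\left(C \right)} = 3 C$
$W{\left(-8,-6 \right)} F{\left(13 \right)} + 70 = \left(300 - 8\right) 3 \cdot 13 + 70 = 292 \cdot 39 + 70 = 11388 + 70 = 11458$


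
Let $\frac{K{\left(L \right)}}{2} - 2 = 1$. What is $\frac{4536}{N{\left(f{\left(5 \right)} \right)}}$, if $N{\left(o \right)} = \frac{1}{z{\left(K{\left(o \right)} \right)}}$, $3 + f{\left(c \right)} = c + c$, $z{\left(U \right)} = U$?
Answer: $27216$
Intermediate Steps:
$K{\left(L \right)} = 6$ ($K{\left(L \right)} = 4 + 2 \cdot 1 = 4 + 2 = 6$)
$f{\left(c \right)} = -3 + 2 c$ ($f{\left(c \right)} = -3 + \left(c + c\right) = -3 + 2 c$)
$N{\left(o \right)} = \frac{1}{6}$
$\frac{4536}{N{\left(f{\left(5 \right)} \right)}} = 4536 \frac{1}{\frac{1}{6}} = 4536 \cdot 6 = 27216$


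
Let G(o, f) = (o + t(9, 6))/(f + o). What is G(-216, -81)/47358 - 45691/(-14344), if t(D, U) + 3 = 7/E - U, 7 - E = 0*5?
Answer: 29211910151/9170592552 ≈ 3.1854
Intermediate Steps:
E = 7 (E = 7 - 0*5 = 7 - 1*0 = 7 + 0 = 7)
t(D, U) = -2 - U (t(D, U) = -3 + (7/7 - U) = -3 + (7*(1/7) - U) = -3 + (1 - U) = -2 - U)
G(o, f) = (-8 + o)/(f + o) (G(o, f) = (o + (-2 - 1*6))/(f + o) = (o + (-2 - 6))/(f + o) = (o - 8)/(f + o) = (-8 + o)/(f + o))
G(-216, -81)/47358 - 45691/(-14344) = ((-8 - 216)/(-81 - 216))/47358 - 45691/(-14344) = (-224/(-297))*(1/47358) - 45691*(-1/14344) = -1/297*(-224)*(1/47358) + 45691/14344 = (224/297)*(1/47358) + 45691/14344 = 112/7032663 + 45691/14344 = 29211910151/9170592552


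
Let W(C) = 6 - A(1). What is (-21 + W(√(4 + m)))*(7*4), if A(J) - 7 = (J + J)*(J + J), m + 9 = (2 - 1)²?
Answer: -728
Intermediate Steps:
m = -8 (m = -9 + (2 - 1)² = -9 + 1² = -9 + 1 = -8)
A(J) = 7 + 4*J² (A(J) = 7 + (J + J)*(J + J) = 7 + (2*J)*(2*J) = 7 + 4*J²)
W(C) = -5 (W(C) = 6 - (7 + 4*1²) = 6 - (7 + 4*1) = 6 - (7 + 4) = 6 - 1*11 = 6 - 11 = -5)
(-21 + W(√(4 + m)))*(7*4) = (-21 - 5)*(7*4) = -26*28 = -728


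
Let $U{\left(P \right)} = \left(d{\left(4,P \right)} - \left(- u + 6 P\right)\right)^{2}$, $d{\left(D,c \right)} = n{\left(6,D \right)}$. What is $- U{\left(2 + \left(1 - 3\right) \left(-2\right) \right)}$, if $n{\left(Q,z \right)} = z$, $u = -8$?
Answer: $-1600$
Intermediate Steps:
$d{\left(D,c \right)} = D$
$U{\left(P \right)} = \left(-4 - 6 P\right)^{2}$ ($U{\left(P \right)} = \left(4 - \left(8 + 6 P\right)\right)^{2} = \left(-4 - 6 P\right)^{2}$)
$- U{\left(2 + \left(1 - 3\right) \left(-2\right) \right)} = - 4 \left(2 + 3 \left(2 + \left(1 - 3\right) \left(-2\right)\right)\right)^{2} = - 4 \left(2 + 3 \left(2 - -4\right)\right)^{2} = - 4 \left(2 + 3 \left(2 + 4\right)\right)^{2} = - 4 \left(2 + 3 \cdot 6\right)^{2} = - 4 \left(2 + 18\right)^{2} = - 4 \cdot 20^{2} = - 4 \cdot 400 = \left(-1\right) 1600 = -1600$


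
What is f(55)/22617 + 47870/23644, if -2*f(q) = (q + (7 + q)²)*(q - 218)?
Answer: 306999793/19098441 ≈ 16.075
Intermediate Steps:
f(q) = -(-218 + q)*(q + (7 + q)²)/2 (f(q) = -(q + (7 + q)²)*(q - 218)/2 = -(q + (7 + q)²)*(-218 + q)/2 = -(-218 + q)*(q + (7 + q)²)/2)
f(55)/22617 + 47870/23644 = (5341 - ½*55³ + (203/2)*55² + (3221/2)*55)/22617 + 47870/23644 = (5341 - ½*166375 + (203/2)*3025 + 177155/2)*(1/22617) + 47870*(1/23644) = (5341 - 166375/2 + 614075/2 + 177155/2)*(1/22617) + 23935/11822 = (635537/2)*(1/22617) + 23935/11822 = 90791/6462 + 23935/11822 = 306999793/19098441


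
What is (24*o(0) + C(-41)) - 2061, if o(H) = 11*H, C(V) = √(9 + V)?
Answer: -2061 + 4*I*√2 ≈ -2061.0 + 5.6569*I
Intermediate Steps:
(24*o(0) + C(-41)) - 2061 = (24*(11*0) + √(9 - 41)) - 2061 = (24*0 + √(-32)) - 2061 = (0 + 4*I*√2) - 2061 = 4*I*√2 - 2061 = -2061 + 4*I*√2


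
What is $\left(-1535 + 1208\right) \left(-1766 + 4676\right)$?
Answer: $-951570$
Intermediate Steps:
$\left(-1535 + 1208\right) \left(-1766 + 4676\right) = \left(-327\right) 2910 = -951570$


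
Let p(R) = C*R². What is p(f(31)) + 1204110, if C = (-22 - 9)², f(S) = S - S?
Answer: 1204110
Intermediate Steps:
f(S) = 0
C = 961 (C = (-31)² = 961)
p(R) = 961*R²
p(f(31)) + 1204110 = 961*0² + 1204110 = 961*0 + 1204110 = 0 + 1204110 = 1204110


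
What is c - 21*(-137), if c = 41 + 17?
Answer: 2935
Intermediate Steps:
c = 58
c - 21*(-137) = 58 - 21*(-137) = 58 + 2877 = 2935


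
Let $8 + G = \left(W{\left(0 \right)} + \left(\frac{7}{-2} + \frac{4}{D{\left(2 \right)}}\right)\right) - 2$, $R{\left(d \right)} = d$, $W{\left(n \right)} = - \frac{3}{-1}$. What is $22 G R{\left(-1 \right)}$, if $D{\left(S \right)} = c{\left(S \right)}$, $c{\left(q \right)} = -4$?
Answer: $253$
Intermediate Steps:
$W{\left(n \right)} = 3$ ($W{\left(n \right)} = \left(-3\right) \left(-1\right) = 3$)
$D{\left(S \right)} = -4$
$G = - \frac{23}{2}$ ($G = -8 + \left(\left(3 + \left(\frac{7}{-2} + \frac{4}{-4}\right)\right) - 2\right) = -8 + \left(\left(3 + \left(7 \left(- \frac{1}{2}\right) + 4 \left(- \frac{1}{4}\right)\right)\right) - 2\right) = -8 + \left(\left(3 - \frac{9}{2}\right) - 2\right) = -8 - \frac{7}{2} = - \frac{23}{2} \approx -11.5$)
$22 G R{\left(-1 \right)} = 22 \left(- \frac{23}{2}\right) \left(-1\right) = \left(-253\right) \left(-1\right) = 253$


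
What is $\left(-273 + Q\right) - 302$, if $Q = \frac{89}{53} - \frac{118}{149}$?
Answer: $- \frac{4533768}{7897} \approx -574.11$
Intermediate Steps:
$Q = \frac{7007}{7897}$ ($Q = 89 \cdot \frac{1}{53} - \frac{118}{149} = \frac{89}{53} - \frac{118}{149} = \frac{7007}{7897} \approx 0.8873$)
$\left(-273 + Q\right) - 302 = \left(-273 + \frac{7007}{7897}\right) - 302 = - \frac{2148874}{7897} - 302 = - \frac{4533768}{7897}$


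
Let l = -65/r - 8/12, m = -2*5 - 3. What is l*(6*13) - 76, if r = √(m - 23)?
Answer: -128 + 845*I ≈ -128.0 + 845.0*I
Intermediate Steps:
m = -13 (m = -10 - 3 = -13)
r = 6*I (r = √(-13 - 23) = √(-36) = 6*I ≈ 6.0*I)
l = -⅔ + 65*I/6 (l = -65*(-I/6) - 8/12 = -(-65)*I/6 - 8*1/12 = 65*I/6 - ⅔ = -⅔ + 65*I/6 ≈ -0.66667 + 10.833*I)
l*(6*13) - 76 = (-⅔ + 65*I/6)*(6*13) - 76 = (-⅔ + 65*I/6)*78 - 76 = (-52 + 845*I) - 76 = -128 + 845*I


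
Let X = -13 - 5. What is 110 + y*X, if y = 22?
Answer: -286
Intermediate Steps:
X = -18
110 + y*X = 110 + 22*(-18) = 110 - 396 = -286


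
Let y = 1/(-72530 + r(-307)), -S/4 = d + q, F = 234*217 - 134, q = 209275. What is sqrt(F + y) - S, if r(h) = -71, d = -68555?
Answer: 562880 + sqrt(266939722926843)/72601 ≈ 5.6311e+5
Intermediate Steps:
F = 50644 (F = 50778 - 134 = 50644)
S = -562880 (S = -4*(-68555 + 209275) = -4*140720 = -562880)
y = -1/72601 (y = 1/(-72530 - 71) = 1/(-72601) = -1/72601 ≈ -1.3774e-5)
sqrt(F + y) - S = sqrt(50644 - 1/72601) - 1*(-562880) = sqrt(3676805043/72601) + 562880 = sqrt(266939722926843)/72601 + 562880 = 562880 + sqrt(266939722926843)/72601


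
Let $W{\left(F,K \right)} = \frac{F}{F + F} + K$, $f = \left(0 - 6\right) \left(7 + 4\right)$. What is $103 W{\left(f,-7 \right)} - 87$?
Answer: $- \frac{1513}{2} \approx -756.5$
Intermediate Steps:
$f = -66$ ($f = \left(-6\right) 11 = -66$)
$W{\left(F,K \right)} = \frac{1}{2} + K$ ($W{\left(F,K \right)} = \frac{F}{2 F} + K = \frac{1}{2 F} F + K = \frac{1}{2} + K$)
$103 W{\left(f,-7 \right)} - 87 = 103 \left(\frac{1}{2} - 7\right) - 87 = 103 \left(- \frac{13}{2}\right) - 87 = - \frac{1339}{2} - 87 = - \frac{1513}{2}$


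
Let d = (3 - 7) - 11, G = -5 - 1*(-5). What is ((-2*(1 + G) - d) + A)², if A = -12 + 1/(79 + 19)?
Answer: 9801/9604 ≈ 1.0205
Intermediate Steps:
G = 0 (G = -5 + 5 = 0)
A = -1175/98 (A = -12 + 1/98 = -1175/98 ≈ -11.990)
d = -15 (d = -4 - 11 = -15)
((-2*(1 + G) - d) + A)² = ((-2*(1 + 0) - 1*(-15)) - 1175/98)² = ((-2*1 + 15) - 1175/98)² = ((-2 + 15) - 1175/98)² = (13 - 1175/98)² = (99/98)² = 9801/9604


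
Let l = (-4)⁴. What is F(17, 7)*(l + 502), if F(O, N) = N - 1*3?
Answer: 3032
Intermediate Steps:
F(O, N) = -3 + N (F(O, N) = N - 3 = -3 + N)
l = 256
F(17, 7)*(l + 502) = (-3 + 7)*(256 + 502) = 4*758 = 3032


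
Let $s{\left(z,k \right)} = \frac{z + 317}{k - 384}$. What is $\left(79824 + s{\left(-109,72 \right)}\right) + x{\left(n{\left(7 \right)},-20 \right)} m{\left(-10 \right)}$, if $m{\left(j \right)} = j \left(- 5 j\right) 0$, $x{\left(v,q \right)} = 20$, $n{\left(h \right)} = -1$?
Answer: $\frac{239470}{3} \approx 79823.0$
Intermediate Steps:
$m{\left(j \right)} = 0$ ($m{\left(j \right)} = - 5 j^{2} \cdot 0 = 0$)
$s{\left(z,k \right)} = \frac{317 + z}{-384 + k}$
$\left(79824 + s{\left(-109,72 \right)}\right) + x{\left(n{\left(7 \right)},-20 \right)} m{\left(-10 \right)} = \left(79824 + \frac{317 - 109}{-384 + 72}\right) + 20 \cdot 0 = \left(79824 + \frac{1}{-312} \cdot 208\right) + 0 = \left(79824 - \frac{2}{3}\right) + 0 = \frac{239470}{3} + 0 = \frac{239470}{3}$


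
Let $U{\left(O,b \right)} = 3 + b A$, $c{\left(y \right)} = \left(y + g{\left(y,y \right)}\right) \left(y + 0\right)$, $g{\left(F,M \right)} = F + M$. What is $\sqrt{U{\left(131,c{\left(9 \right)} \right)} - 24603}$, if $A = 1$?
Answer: $i \sqrt{24357} \approx 156.07 i$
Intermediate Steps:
$c{\left(y \right)} = 3 y^{2}$ ($c{\left(y \right)} = \left(y + \left(y + y\right)\right) \left(y + 0\right) = \left(y + 2 y\right) y = 3 y y = 3 y^{2}$)
$U{\left(O,b \right)} = 3 + b$ ($U{\left(O,b \right)} = 3 + b 1 = 3 + b$)
$\sqrt{U{\left(131,c{\left(9 \right)} \right)} - 24603} = \sqrt{\left(3 + 3 \cdot 9^{2}\right) - 24603} = \sqrt{\left(3 + 3 \cdot 81\right) - 24603} = \sqrt{\left(3 + 243\right) - 24603} = \sqrt{246 - 24603} = \sqrt{-24357} = i \sqrt{24357}$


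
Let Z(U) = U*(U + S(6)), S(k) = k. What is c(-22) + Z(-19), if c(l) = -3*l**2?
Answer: -1205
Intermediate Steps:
Z(U) = U*(6 + U) (Z(U) = U*(U + 6) = U*(6 + U))
c(-22) + Z(-19) = -3*(-22)**2 - 19*(6 - 19) = -3*484 - 19*(-13) = -1452 + 247 = -1205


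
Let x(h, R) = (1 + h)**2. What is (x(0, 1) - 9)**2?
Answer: 64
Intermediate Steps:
(x(0, 1) - 9)**2 = ((1 + 0)**2 - 9)**2 = (1**2 - 9)**2 = (1 - 9)**2 = (-8)**2 = 64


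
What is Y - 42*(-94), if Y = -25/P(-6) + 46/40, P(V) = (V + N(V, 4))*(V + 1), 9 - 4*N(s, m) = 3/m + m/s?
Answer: 14291123/3620 ≈ 3947.8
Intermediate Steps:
N(s, m) = 9/4 - 3/(4*m) - m/(4*s) (N(s, m) = 9/4 - (3/m + m/s)/4 = 9/4 + (-3/(4*m) - m/(4*s)) = 9/4 - 3/(4*m) - m/(4*s))
P(V) = (1 + V)*(33/16 + V - 1/V) (P(V) = (V + (9/4 - 3/4/4 - 1/4*4/V))*(V + 1) = (V + (9/4 - 3/4*1/4 - 1/V))*(1 + V) = (V + (9/4 - 3/16 - 1/V))*(1 + V) = (V + (33/16 - 1/V))*(1 + V) = (33/16 + V - 1/V)*(1 + V) = (1 + V)*(33/16 + V - 1/V))
Y = -637/3620 (Y = -25/(17/16 + (-6)**2 - 1/(-6) + (49/16)*(-6)) + 46/40 = -25/(17/16 + 36 - 1*(-1/6) - 147/8) + 46*(1/40) = -25/(17/16 + 36 + 1/6 - 147/8) + 23/20 = -25/905/48 + 23/20 = -25*48/905 + 23/20 = -240/181 + 23/20 = -637/3620 ≈ -0.17597)
Y - 42*(-94) = -637/3620 - 42*(-94) = -637/3620 + 3948 = 14291123/3620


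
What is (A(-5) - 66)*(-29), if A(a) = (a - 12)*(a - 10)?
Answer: -5481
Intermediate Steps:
A(a) = (-12 + a)*(-10 + a)
(A(-5) - 66)*(-29) = ((120 + (-5)**2 - 22*(-5)) - 66)*(-29) = ((120 + 25 + 110) - 66)*(-29) = (255 - 66)*(-29) = 189*(-29) = -5481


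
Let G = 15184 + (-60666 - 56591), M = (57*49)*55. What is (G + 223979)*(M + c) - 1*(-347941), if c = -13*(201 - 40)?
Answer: 18471788873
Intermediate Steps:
M = 153615 (M = 2793*55 = 153615)
G = -102073 (G = 15184 - 117257 = -102073)
c = -2093 (c = -13*161 = -2093)
(G + 223979)*(M + c) - 1*(-347941) = (-102073 + 223979)*(153615 - 2093) - 1*(-347941) = 121906*151522 + 347941 = 18471440932 + 347941 = 18471788873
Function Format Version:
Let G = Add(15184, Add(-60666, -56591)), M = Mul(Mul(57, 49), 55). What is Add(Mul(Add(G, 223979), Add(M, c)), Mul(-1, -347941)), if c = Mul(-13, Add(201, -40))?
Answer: 18471788873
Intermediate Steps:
M = 153615 (M = Mul(2793, 55) = 153615)
G = -102073 (G = Add(15184, -117257) = -102073)
c = -2093 (c = Mul(-13, 161) = -2093)
Add(Mul(Add(G, 223979), Add(M, c)), Mul(-1, -347941)) = Add(Mul(Add(-102073, 223979), Add(153615, -2093)), Mul(-1, -347941)) = Add(Mul(121906, 151522), 347941) = Add(18471440932, 347941) = 18471788873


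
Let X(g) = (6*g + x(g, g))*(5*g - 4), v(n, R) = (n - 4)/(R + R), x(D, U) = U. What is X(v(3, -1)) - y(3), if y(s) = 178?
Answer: -733/4 ≈ -183.25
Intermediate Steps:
v(n, R) = (-4 + n)/(2*R) (v(n, R) = (-4 + n)/((2*R)) = (-4 + n)*(1/(2*R)) = (-4 + n)/(2*R))
X(g) = 7*g*(-4 + 5*g) (X(g) = (6*g + g)*(5*g - 4) = (7*g)*(-4 + 5*g) = 7*g*(-4 + 5*g))
X(v(3, -1)) - y(3) = 7*((½)*(-4 + 3)/(-1))*(-4 + 5*((½)*(-4 + 3)/(-1))) - 1*178 = 7*((½)*(-1)*(-1))*(-4 + 5*((½)*(-1)*(-1))) - 178 = 7*(½)*(-4 + 5*(½)) - 178 = 7*(½)*(-4 + 5/2) - 178 = 7*(½)*(-3/2) - 178 = -21/4 - 178 = -733/4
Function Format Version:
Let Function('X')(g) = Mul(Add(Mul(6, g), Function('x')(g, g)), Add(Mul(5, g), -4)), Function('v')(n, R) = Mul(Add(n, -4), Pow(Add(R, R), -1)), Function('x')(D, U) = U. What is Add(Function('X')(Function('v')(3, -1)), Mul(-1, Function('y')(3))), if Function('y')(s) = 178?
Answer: Rational(-733, 4) ≈ -183.25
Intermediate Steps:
Function('v')(n, R) = Mul(Rational(1, 2), Pow(R, -1), Add(-4, n)) (Function('v')(n, R) = Mul(Add(-4, n), Pow(Mul(2, R), -1)) = Mul(Add(-4, n), Mul(Rational(1, 2), Pow(R, -1))) = Mul(Rational(1, 2), Pow(R, -1), Add(-4, n)))
Function('X')(g) = Mul(7, g, Add(-4, Mul(5, g))) (Function('X')(g) = Mul(Add(Mul(6, g), g), Add(Mul(5, g), -4)) = Mul(Mul(7, g), Add(-4, Mul(5, g))) = Mul(7, g, Add(-4, Mul(5, g))))
Add(Function('X')(Function('v')(3, -1)), Mul(-1, Function('y')(3))) = Add(Mul(7, Mul(Rational(1, 2), Pow(-1, -1), Add(-4, 3)), Add(-4, Mul(5, Mul(Rational(1, 2), Pow(-1, -1), Add(-4, 3))))), Mul(-1, 178)) = Add(Mul(7, Mul(Rational(1, 2), -1, -1), Add(-4, Mul(5, Mul(Rational(1, 2), -1, -1)))), -178) = Add(Mul(7, Rational(1, 2), Add(-4, Mul(5, Rational(1, 2)))), -178) = Add(Mul(7, Rational(1, 2), Add(-4, Rational(5, 2))), -178) = Add(Mul(7, Rational(1, 2), Rational(-3, 2)), -178) = Add(Rational(-21, 4), -178) = Rational(-733, 4)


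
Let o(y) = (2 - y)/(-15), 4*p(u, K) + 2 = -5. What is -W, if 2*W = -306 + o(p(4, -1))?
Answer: 1225/8 ≈ 153.13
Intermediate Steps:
p(u, K) = -7/4 (p(u, K) = -½ + (¼)*(-5) = -½ - 5/4 = -7/4)
o(y) = -2/15 + y/15 (o(y) = (2 - y)*(-1/15) = -2/15 + y/15)
W = -1225/8 (W = (-306 + (-2/15 + (1/15)*(-7/4)))/2 = (-306 + (-2/15 - 7/60))/2 = (-306 - ¼)/2 = (½)*(-1225/4) = -1225/8 ≈ -153.13)
-W = -1*(-1225/8) = 1225/8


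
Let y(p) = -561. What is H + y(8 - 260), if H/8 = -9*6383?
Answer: -460137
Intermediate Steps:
H = -459576 (H = 8*(-9*6383) = 8*(-57447) = -459576)
H + y(8 - 260) = -459576 - 561 = -460137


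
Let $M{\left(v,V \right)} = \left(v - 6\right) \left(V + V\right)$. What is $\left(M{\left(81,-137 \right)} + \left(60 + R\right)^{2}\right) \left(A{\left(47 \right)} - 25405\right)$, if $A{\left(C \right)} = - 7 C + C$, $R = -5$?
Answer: $450164675$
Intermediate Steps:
$M{\left(v,V \right)} = 2 V \left(-6 + v\right)$ ($M{\left(v,V \right)} = \left(-6 + v\right) 2 V = 2 V \left(-6 + v\right)$)
$A{\left(C \right)} = - 6 C$
$\left(M{\left(81,-137 \right)} + \left(60 + R\right)^{2}\right) \left(A{\left(47 \right)} - 25405\right) = \left(2 \left(-137\right) \left(-6 + 81\right) + \left(60 - 5\right)^{2}\right) \left(\left(-6\right) 47 - 25405\right) = \left(2 \left(-137\right) 75 + 55^{2}\right) \left(-282 - 25405\right) = \left(-20550 + 3025\right) \left(-25687\right) = \left(-17525\right) \left(-25687\right) = 450164675$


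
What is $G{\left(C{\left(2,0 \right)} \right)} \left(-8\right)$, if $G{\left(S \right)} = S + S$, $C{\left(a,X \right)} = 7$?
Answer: $-112$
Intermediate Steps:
$G{\left(S \right)} = 2 S$
$G{\left(C{\left(2,0 \right)} \right)} \left(-8\right) = 2 \cdot 7 \left(-8\right) = 14 \left(-8\right) = -112$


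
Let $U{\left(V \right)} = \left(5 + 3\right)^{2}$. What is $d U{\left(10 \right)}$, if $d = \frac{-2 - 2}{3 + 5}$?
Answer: $-32$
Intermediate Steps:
$d = - \frac{1}{2}$ ($d = - \frac{4}{8} = \left(-4\right) \frac{1}{8} = - \frac{1}{2} \approx -0.5$)
$U{\left(V \right)} = 64$ ($U{\left(V \right)} = 8^{2} = 64$)
$d U{\left(10 \right)} = \left(- \frac{1}{2}\right) 64 = -32$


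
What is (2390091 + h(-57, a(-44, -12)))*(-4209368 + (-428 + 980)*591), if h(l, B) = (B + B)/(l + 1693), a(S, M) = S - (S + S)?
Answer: -3795948883227776/409 ≈ -9.2811e+12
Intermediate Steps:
a(S, M) = -S (a(S, M) = S - 2*S = -S)
h(l, B) = 2*B/(1693 + l) (h(l, B) = (2*B)/(1693 + l) = 2*B/(1693 + l))
(2390091 + h(-57, a(-44, -12)))*(-4209368 + (-428 + 980)*591) = (2390091 + 2*(-1*(-44))/(1693 - 57))*(-4209368 + (-428 + 980)*591) = (2390091 + 2*44/1636)*(-4209368 + 552*591) = (2390091 + 2*44*(1/1636))*(-4209368 + 326232) = (2390091 + 22/409)*(-3883136) = (977547241/409)*(-3883136) = -3795948883227776/409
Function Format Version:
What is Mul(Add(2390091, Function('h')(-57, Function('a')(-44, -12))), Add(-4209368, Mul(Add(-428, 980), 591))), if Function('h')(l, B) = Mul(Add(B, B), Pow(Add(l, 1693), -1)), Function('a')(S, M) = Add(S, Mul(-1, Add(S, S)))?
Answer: Rational(-3795948883227776, 409) ≈ -9.2811e+12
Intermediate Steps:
Function('a')(S, M) = Mul(-1, S) (Function('a')(S, M) = Add(S, Mul(-1, Mul(2, S))) = Add(S, Mul(-2, S)) = Mul(-1, S))
Function('h')(l, B) = Mul(2, B, Pow(Add(1693, l), -1)) (Function('h')(l, B) = Mul(Mul(2, B), Pow(Add(1693, l), -1)) = Mul(2, B, Pow(Add(1693, l), -1)))
Mul(Add(2390091, Function('h')(-57, Function('a')(-44, -12))), Add(-4209368, Mul(Add(-428, 980), 591))) = Mul(Add(2390091, Mul(2, Mul(-1, -44), Pow(Add(1693, -57), -1))), Add(-4209368, Mul(Add(-428, 980), 591))) = Mul(Add(2390091, Mul(2, 44, Pow(1636, -1))), Add(-4209368, Mul(552, 591))) = Mul(Add(2390091, Mul(2, 44, Rational(1, 1636))), Add(-4209368, 326232)) = Mul(Add(2390091, Rational(22, 409)), -3883136) = Mul(Rational(977547241, 409), -3883136) = Rational(-3795948883227776, 409)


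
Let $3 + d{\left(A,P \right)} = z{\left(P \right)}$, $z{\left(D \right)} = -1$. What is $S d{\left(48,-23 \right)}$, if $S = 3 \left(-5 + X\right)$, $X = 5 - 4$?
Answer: $48$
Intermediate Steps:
$X = 1$
$d{\left(A,P \right)} = -4$ ($d{\left(A,P \right)} = -3 - 1 = -4$)
$S = -12$ ($S = 3 \left(-5 + 1\right) = 3 \left(-4\right) = -12$)
$S d{\left(48,-23 \right)} = \left(-12\right) \left(-4\right) = 48$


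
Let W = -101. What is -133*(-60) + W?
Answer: 7879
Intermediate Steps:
-133*(-60) + W = -133*(-60) - 101 = 7980 - 101 = 7879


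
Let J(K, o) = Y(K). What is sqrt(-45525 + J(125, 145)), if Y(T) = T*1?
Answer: 10*I*sqrt(454) ≈ 213.07*I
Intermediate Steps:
Y(T) = T
J(K, o) = K
sqrt(-45525 + J(125, 145)) = sqrt(-45525 + 125) = sqrt(-45400) = 10*I*sqrt(454)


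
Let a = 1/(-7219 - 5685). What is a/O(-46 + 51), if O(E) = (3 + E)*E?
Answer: -1/516160 ≈ -1.9374e-6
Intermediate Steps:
O(E) = E*(3 + E)
a = -1/12904 (a = 1/(-12904) = -1/12904 ≈ -7.7495e-5)
a/O(-46 + 51) = -1/((-46 + 51)*(3 + (-46 + 51)))/12904 = -1/(5*(3 + 5))/12904 = -1/(12904*(5*8)) = -1/12904/40 = -1/12904*1/40 = -1/516160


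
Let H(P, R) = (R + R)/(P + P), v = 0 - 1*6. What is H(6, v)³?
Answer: -1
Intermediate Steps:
v = -6 (v = 0 - 6 = -6)
H(P, R) = R/P (H(P, R) = (2*R)/((2*P)) = (2*R)*(1/(2*P)) = R/P)
H(6, v)³ = (-6/6)³ = (-6*⅙)³ = (-1)³ = -1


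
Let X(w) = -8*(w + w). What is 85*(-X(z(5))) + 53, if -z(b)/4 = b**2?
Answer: -135947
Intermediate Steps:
z(b) = -4*b**2
X(w) = -16*w
85*(-X(z(5))) + 53 = 85*(-(-16)*(-4*5**2)) + 53 = 85*(-(-16)*(-4*25)) + 53 = 85*(-(-16)*(-100)) + 53 = 85*(-1*1600) + 53 = 85*(-1600) + 53 = -136000 + 53 = -135947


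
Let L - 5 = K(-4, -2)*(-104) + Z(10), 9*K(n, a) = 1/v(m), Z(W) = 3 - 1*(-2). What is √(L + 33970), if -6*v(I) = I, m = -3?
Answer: 2*√76403/3 ≈ 184.27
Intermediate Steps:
Z(W) = 5 (Z(W) = 3 + 2 = 5)
v(I) = -I/6
K(n, a) = 2/9 (K(n, a) = 1/(9*((-⅙*(-3)))) = 1/(9*(½)) = (⅑)*2 = 2/9)
L = -118/9 (L = 5 + ((2/9)*(-104) + 5) = 5 + (-208/9 + 5) = 5 - 163/9 = -118/9 ≈ -13.111)
√(L + 33970) = √(-118/9 + 33970) = √(305612/9) = 2*√76403/3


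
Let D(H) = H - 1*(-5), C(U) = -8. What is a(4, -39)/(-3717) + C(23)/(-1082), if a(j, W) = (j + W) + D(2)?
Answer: 4288/287271 ≈ 0.014927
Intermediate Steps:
D(H) = 5 + H (D(H) = H + 5 = 5 + H)
a(j, W) = 7 + W + j (a(j, W) = (j + W) + (5 + 2) = (W + j) + 7 = 7 + W + j)
a(4, -39)/(-3717) + C(23)/(-1082) = (7 - 39 + 4)/(-3717) - 8/(-1082) = -28*(-1/3717) - 8*(-1/1082) = 4/531 + 4/541 = 4288/287271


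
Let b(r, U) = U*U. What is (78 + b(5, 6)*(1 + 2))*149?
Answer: 27714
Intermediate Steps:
b(r, U) = U²
(78 + b(5, 6)*(1 + 2))*149 = (78 + 6²*(1 + 2))*149 = (78 + 36*3)*149 = (78 + 108)*149 = 186*149 = 27714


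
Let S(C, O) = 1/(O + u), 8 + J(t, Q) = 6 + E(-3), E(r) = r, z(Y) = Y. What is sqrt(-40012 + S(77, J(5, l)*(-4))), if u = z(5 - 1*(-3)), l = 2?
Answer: I*sqrt(7842345)/14 ≈ 200.03*I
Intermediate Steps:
u = 8 (u = 5 - 1*(-3) = 5 + 3 = 8)
J(t, Q) = -5 (J(t, Q) = -8 + (6 - 3) = -8 + 3 = -5)
S(C, O) = 1/(8 + O) (S(C, O) = 1/(O + 8) = 1/(8 + O))
sqrt(-40012 + S(77, J(5, l)*(-4))) = sqrt(-40012 + 1/(8 - 5*(-4))) = sqrt(-40012 + 1/(8 + 20)) = sqrt(-40012 + 1/28) = sqrt(-1120335/28) = I*sqrt(7842345)/14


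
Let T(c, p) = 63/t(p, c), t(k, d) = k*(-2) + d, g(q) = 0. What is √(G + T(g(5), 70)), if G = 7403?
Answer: √740255/10 ≈ 86.038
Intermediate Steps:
t(k, d) = d - 2*k (t(k, d) = -2*k + d = d - 2*k)
T(c, p) = 63/(c - 2*p)
√(G + T(g(5), 70)) = √(7403 + 63/(0 - 2*70)) = √(7403 + 63/(0 - 140)) = √(7403 + 63/(-140)) = √(7403 + 63*(-1/140)) = √(7403 - 9/20) = √(148051/20) = √740255/10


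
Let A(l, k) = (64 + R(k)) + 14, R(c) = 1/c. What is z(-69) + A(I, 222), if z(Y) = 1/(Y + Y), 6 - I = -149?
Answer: 199127/2553 ≈ 77.997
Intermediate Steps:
I = 155 (I = 6 - 1*(-149) = 6 + 149 = 155)
z(Y) = 1/(2*Y)
A(l, k) = 78 + 1/k (A(l, k) = (64 + 1/k) + 14 = 78 + 1/k)
z(-69) + A(I, 222) = (½)/(-69) + (78 + 1/222) = (½)*(-1/69) + (78 + 1/222) = -1/138 + 17317/222 = 199127/2553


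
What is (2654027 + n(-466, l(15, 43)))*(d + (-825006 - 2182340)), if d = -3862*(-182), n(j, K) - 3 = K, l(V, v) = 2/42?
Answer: -42812779741174/7 ≈ -6.1161e+12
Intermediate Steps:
l(V, v) = 1/21 (l(V, v) = 2*(1/42) = 1/21)
n(j, K) = 3 + K
d = 702884
(2654027 + n(-466, l(15, 43)))*(d + (-825006 - 2182340)) = (2654027 + (3 + 1/21))*(702884 + (-825006 - 2182340)) = (2654027 + 64/21)*(702884 - 3007346) = (55734631/21)*(-2304462) = -42812779741174/7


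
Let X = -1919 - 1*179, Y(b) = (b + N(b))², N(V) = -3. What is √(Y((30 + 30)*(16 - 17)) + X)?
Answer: √1871 ≈ 43.255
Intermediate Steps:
Y(b) = (-3 + b)² (Y(b) = (b - 3)² = (-3 + b)²)
X = -2098 (X = -1919 - 179 = -2098)
√(Y((30 + 30)*(16 - 17)) + X) = √((-3 + (30 + 30)*(16 - 17))² - 2098) = √((-3 + 60*(-1))² - 2098) = √((-3 - 60)² - 2098) = √((-63)² - 2098) = √(3969 - 2098) = √1871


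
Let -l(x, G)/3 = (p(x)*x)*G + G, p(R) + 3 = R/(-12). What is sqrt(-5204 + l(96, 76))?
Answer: 2*sqrt(58834) ≈ 485.11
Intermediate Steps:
p(R) = -3 - R/12 (p(R) = -3 + R/(-12) = -3 + R*(-1/12) = -3 - R/12)
l(x, G) = -3*G - 3*G*x*(-3 - x/12) (l(x, G) = -3*(((-3 - x/12)*x)*G + G) = -3*((x*(-3 - x/12))*G + G) = -3*(G*x*(-3 - x/12) + G) = -3*(G + G*x*(-3 - x/12)) = -3*G - 3*G*x*(-3 - x/12))
sqrt(-5204 + l(96, 76)) = sqrt(-5204 + (1/4)*76*(-12 + 96*(36 + 96))) = sqrt(-5204 + (1/4)*76*(-12 + 96*132)) = sqrt(-5204 + (1/4)*76*(-12 + 12672)) = sqrt(-5204 + (1/4)*76*12660) = sqrt(-5204 + 240540) = sqrt(235336) = 2*sqrt(58834)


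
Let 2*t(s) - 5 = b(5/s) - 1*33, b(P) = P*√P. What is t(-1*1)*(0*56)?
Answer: 0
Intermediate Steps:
b(P) = P^(3/2)
t(s) = -14 + 5*√5*(1/s)^(3/2)/2 (t(s) = 5/2 + ((5/s)^(3/2) - 1*33)/2 = 5/2 + (5*√5*(1/s)^(3/2) - 33)/2 = 5/2 + (-33 + 5*√5*(1/s)^(3/2))/2 = 5/2 + (-33/2 + 5*√5*(1/s)^(3/2)/2) = -14 + 5*√5*(1/s)^(3/2)/2)
t(-1*1)*(0*56) = (-14 + 5*√5*(1/(-1*1))^(3/2)/2)*(0*56) = (-14 + 5*√5*(1/(-1))^(3/2)/2)*0 = (-14 + 5*√5*(-1)^(3/2)/2)*0 = (-14 + 5*√5*(-I)/2)*0 = (-14 - 5*I*√5/2)*0 = 0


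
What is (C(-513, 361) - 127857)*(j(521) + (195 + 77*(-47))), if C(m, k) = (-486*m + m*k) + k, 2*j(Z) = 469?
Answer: 404243609/2 ≈ 2.0212e+8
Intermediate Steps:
j(Z) = 469/2 (j(Z) = (1/2)*469 = 469/2)
C(m, k) = k - 486*m + k*m (C(m, k) = (-486*m + k*m) + k = k - 486*m + k*m)
(C(-513, 361) - 127857)*(j(521) + (195 + 77*(-47))) = ((361 - 486*(-513) + 361*(-513)) - 127857)*(469/2 + (195 + 77*(-47))) = ((361 + 249318 - 185193) - 127857)*(469/2 + (195 - 3619)) = (64486 - 127857)*(469/2 - 3424) = -63371*(-6379/2) = 404243609/2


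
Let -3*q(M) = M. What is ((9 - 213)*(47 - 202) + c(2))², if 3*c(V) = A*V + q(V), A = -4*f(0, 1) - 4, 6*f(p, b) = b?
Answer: 8996522500/9 ≈ 9.9961e+8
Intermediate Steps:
f(p, b) = b/6
q(M) = -M/3
A = -14/3 (A = -2/3 - 4 = -4*⅙ - 4 = -⅔ - 4 = -14/3 ≈ -4.6667)
c(V) = -5*V/3 (c(V) = (-14*V/3 - V/3)/3 = (-5*V)/3 = -5*V/3)
((9 - 213)*(47 - 202) + c(2))² = ((9 - 213)*(47 - 202) - 5/3*2)² = (-204*(-155) - 10/3)² = (31620 - 10/3)² = (94850/3)² = 8996522500/9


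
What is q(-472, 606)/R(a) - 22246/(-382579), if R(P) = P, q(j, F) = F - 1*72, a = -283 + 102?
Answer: -200270660/69246799 ≈ -2.8921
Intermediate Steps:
a = -181
q(j, F) = -72 + F (q(j, F) = F - 72 = -72 + F)
q(-472, 606)/R(a) - 22246/(-382579) = (-72 + 606)/(-181) - 22246/(-382579) = 534*(-1/181) - 22246*(-1/382579) = -534/181 + 22246/382579 = -200270660/69246799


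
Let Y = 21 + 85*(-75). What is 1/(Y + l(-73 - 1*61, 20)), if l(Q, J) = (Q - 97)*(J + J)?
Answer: -1/15594 ≈ -6.4127e-5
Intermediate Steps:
l(Q, J) = 2*J*(-97 + Q) (l(Q, J) = (-97 + Q)*(2*J) = 2*J*(-97 + Q))
Y = -6354 (Y = 21 - 6375 = -6354)
1/(Y + l(-73 - 1*61, 20)) = 1/(-6354 + 2*20*(-97 + (-73 - 1*61))) = 1/(-6354 + 2*20*(-97 + (-73 - 61))) = 1/(-6354 + 2*20*(-97 - 134)) = 1/(-6354 + 2*20*(-231)) = 1/(-6354 - 9240) = 1/(-15594) = -1/15594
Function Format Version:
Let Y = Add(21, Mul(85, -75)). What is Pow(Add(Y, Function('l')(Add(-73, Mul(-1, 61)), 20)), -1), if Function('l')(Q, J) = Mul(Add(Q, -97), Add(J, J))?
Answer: Rational(-1, 15594) ≈ -6.4127e-5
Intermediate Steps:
Function('l')(Q, J) = Mul(2, J, Add(-97, Q)) (Function('l')(Q, J) = Mul(Add(-97, Q), Mul(2, J)) = Mul(2, J, Add(-97, Q)))
Y = -6354 (Y = Add(21, -6375) = -6354)
Pow(Add(Y, Function('l')(Add(-73, Mul(-1, 61)), 20)), -1) = Pow(Add(-6354, Mul(2, 20, Add(-97, Add(-73, Mul(-1, 61))))), -1) = Pow(Add(-6354, Mul(2, 20, Add(-97, Add(-73, -61)))), -1) = Pow(Add(-6354, Mul(2, 20, Add(-97, -134))), -1) = Pow(Add(-6354, Mul(2, 20, -231)), -1) = Pow(Add(-6354, -9240), -1) = Pow(-15594, -1) = Rational(-1, 15594)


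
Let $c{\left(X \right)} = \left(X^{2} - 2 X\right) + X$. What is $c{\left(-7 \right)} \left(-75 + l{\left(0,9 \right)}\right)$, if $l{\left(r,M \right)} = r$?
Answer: $-4200$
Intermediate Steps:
$c{\left(X \right)} = X^{2} - X$
$c{\left(-7 \right)} \left(-75 + l{\left(0,9 \right)}\right) = - 7 \left(-1 - 7\right) \left(-75 + 0\right) = \left(-7\right) \left(-8\right) \left(-75\right) = 56 \left(-75\right) = -4200$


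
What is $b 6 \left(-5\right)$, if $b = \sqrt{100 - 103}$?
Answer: $- 30 i \sqrt{3} \approx - 51.962 i$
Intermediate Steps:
$b = i \sqrt{3}$ ($b = \sqrt{-3} = i \sqrt{3} \approx 1.732 i$)
$b 6 \left(-5\right) = i \sqrt{3} \cdot 6 \left(-5\right) = i \sqrt{3} \left(-30\right) = - 30 i \sqrt{3}$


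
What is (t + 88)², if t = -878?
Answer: 624100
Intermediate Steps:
(t + 88)² = (-878 + 88)² = (-790)² = 624100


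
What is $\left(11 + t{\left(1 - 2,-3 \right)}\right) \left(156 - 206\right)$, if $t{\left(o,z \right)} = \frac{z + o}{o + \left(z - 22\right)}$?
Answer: $- \frac{7250}{13} \approx -557.69$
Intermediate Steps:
$t{\left(o,z \right)} = \frac{o + z}{-22 + o + z}$ ($t{\left(o,z \right)} = \frac{o + z}{o + \left(-22 + z\right)} = \frac{o + z}{-22 + o + z}$)
$\left(11 + t{\left(1 - 2,-3 \right)}\right) \left(156 - 206\right) = \left(11 + \frac{\left(1 - 2\right) - 3}{-22 + \left(1 - 2\right) - 3}\right) \left(156 - 206\right) = \left(11 + \frac{-1 - 3}{-22 - 1 - 3}\right) \left(-50\right) = \left(11 + \frac{1}{-26} \left(-4\right)\right) \left(-50\right) = \left(11 - - \frac{2}{13}\right) \left(-50\right) = \left(11 + \frac{2}{13}\right) \left(-50\right) = \frac{145}{13} \left(-50\right) = - \frac{7250}{13}$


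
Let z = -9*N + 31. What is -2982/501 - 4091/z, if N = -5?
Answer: -758741/12692 ≈ -59.781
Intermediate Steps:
z = 76 (z = -9*(-5) + 31 = 45 + 31 = 76)
-2982/501 - 4091/z = -2982/501 - 4091/76 = -2982*1/501 - 4091*1/76 = -994/167 - 4091/76 = -758741/12692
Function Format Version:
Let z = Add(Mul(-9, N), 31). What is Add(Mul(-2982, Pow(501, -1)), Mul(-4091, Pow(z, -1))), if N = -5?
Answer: Rational(-758741, 12692) ≈ -59.781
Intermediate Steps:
z = 76 (z = Add(Mul(-9, -5), 31) = Add(45, 31) = 76)
Add(Mul(-2982, Pow(501, -1)), Mul(-4091, Pow(z, -1))) = Add(Mul(-2982, Pow(501, -1)), Mul(-4091, Pow(76, -1))) = Add(Mul(-2982, Rational(1, 501)), Mul(-4091, Rational(1, 76))) = Add(Rational(-994, 167), Rational(-4091, 76)) = Rational(-758741, 12692)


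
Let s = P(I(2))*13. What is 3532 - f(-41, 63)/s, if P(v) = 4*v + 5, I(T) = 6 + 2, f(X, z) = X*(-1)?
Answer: 1698851/481 ≈ 3531.9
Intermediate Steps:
f(X, z) = -X
I(T) = 8
P(v) = 5 + 4*v
s = 481 (s = (5 + 4*8)*13 = (5 + 32)*13 = 37*13 = 481)
3532 - f(-41, 63)/s = 3532 - (-1*(-41))/481 = 3532 - 41/481 = 1698851/481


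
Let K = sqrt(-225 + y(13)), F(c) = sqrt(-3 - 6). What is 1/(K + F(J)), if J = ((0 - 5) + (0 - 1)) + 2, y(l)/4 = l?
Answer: 3*I/164 - I*sqrt(173)/164 ≈ -0.061908*I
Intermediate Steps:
y(l) = 4*l
J = -4 (J = (-5 - 1) + 2 = -6 + 2 = -4)
F(c) = 3*I (F(c) = sqrt(-9) = 3*I)
K = I*sqrt(173) (K = sqrt(-225 + 4*13) = sqrt(-225 + 52) = sqrt(-173) = I*sqrt(173) ≈ 13.153*I)
1/(K + F(J)) = 1/(I*sqrt(173) + 3*I) = 1/(3*I + I*sqrt(173))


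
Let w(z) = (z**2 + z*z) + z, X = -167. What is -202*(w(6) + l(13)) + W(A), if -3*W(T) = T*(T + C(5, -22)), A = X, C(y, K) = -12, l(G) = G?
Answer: -85039/3 ≈ -28346.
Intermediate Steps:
w(z) = z + 2*z**2 (w(z) = (z**2 + z**2) + z = 2*z**2 + z = z + 2*z**2)
A = -167
W(T) = -T*(-12 + T)/3 (W(T) = -T*(T - 12)/3 = -T*(-12 + T)/3)
-202*(w(6) + l(13)) + W(A) = -202*(6*(1 + 2*6) + 13) + (1/3)*(-167)*(12 - 1*(-167)) = -202*(6*(1 + 12) + 13) + (1/3)*(-167)*(12 + 167) = -202*(6*13 + 13) + (1/3)*(-167)*179 = -202*(78 + 13) - 29893/3 = -202*91 - 29893/3 = -18382 - 29893/3 = -85039/3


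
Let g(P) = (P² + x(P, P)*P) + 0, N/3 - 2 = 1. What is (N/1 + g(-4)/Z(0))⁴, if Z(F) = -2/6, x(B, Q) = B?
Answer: 57289761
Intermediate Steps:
Z(F) = -⅓ (Z(F) = -2*⅙ = -⅓)
N = 9 (N = 6 + 3*1 = 6 + 3 = 9)
g(P) = 2*P² (g(P) = (P² + P*P) + 0 = (P² + P²) + 0 = 2*P² + 0 = 2*P²)
(N/1 + g(-4)/Z(0))⁴ = (9/1 + (2*(-4)²)/(-⅓))⁴ = (9*1 + (2*16)*(-3))⁴ = (9 + 32*(-3))⁴ = (9 - 96)⁴ = (-87)⁴ = 57289761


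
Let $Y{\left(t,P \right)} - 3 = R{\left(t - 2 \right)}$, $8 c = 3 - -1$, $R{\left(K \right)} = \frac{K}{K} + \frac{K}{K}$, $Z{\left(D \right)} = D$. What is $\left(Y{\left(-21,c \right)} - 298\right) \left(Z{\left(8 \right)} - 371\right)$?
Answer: $106359$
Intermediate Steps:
$R{\left(K \right)} = 2$ ($R{\left(K \right)} = 1 + 1 = 2$)
$c = \frac{1}{2}$ ($c = \frac{3 - -1}{8} = \frac{3 + 1}{8} = \frac{1}{8} \cdot 4 = \frac{1}{2} \approx 0.5$)
$Y{\left(t,P \right)} = 5$ ($Y{\left(t,P \right)} = 3 + 2 = 5$)
$\left(Y{\left(-21,c \right)} - 298\right) \left(Z{\left(8 \right)} - 371\right) = \left(5 - 298\right) \left(8 - 371\right) = \left(-293\right) \left(-363\right) = 106359$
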